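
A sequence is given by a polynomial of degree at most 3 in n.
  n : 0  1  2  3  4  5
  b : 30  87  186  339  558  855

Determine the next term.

1242

57  99  153  219  297
42  54  66  78
12  12  12
Third differences constant at 12.
78 + 12 = 90;  297 + 90 = 387;  855 + 387 = 1242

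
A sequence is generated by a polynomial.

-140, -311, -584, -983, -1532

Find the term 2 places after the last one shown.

-3176

-171, -273, -399, -549
-102, -126, -150
-24, -24
Third differences constant at -24.
-150 − 24 = -174;  -549 − 174 = -723;  -1532 − 723 = -2255
-174 − 24 = -198;  -723 − 198 = -921;  -2255 − 921 = -3176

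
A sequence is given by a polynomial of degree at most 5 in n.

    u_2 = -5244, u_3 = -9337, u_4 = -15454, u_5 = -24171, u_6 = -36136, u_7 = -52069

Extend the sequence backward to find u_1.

-2671

First differences: -4093, -6117, -8717, -11965, -15933
Second differences: -2024, -2600, -3248, -3968
Third differences: -576, -648, -720
Fourth differences: -72, -72
The fourth differences are constant at -72.
Work back: -576 + 72 = -504;  -2024 + 504 = -1520;  -4093 + 1520 = -2573;  -5244 + 2573 = -2671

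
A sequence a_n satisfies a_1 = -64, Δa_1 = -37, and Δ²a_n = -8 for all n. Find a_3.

-146

Build the table forward from the leading diagonal:
Δ²: -8  -8  -8
Δ: -37  -45  -53
a: -64  -101  -146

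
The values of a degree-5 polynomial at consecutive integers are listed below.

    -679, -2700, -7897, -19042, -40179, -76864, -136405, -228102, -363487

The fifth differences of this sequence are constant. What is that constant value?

First differences: -2021, -5197, -11145, -21137, -36685, -59541, -91697, -135385
Second differences: -3176, -5948, -9992, -15548, -22856, -32156, -43688
Third differences: -2772, -4044, -5556, -7308, -9300, -11532
Fourth differences: -1272, -1512, -1752, -1992, -2232
Fifth differences: -240, -240, -240, -240

-240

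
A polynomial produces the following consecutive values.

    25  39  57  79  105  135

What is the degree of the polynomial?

2

14, 18, 22, 26, 30
4, 4, 4, 4
The second differences are constant, so the polynomial has degree 2.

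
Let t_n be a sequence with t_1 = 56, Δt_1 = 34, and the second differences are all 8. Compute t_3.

Build the table forward from the leading diagonal:
Δ²: 8, 8, 8
Δ: 34, 42, 50
t: 56, 90, 132

132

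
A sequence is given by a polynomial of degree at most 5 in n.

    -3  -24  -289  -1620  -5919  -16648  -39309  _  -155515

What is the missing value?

Using the first 7 terms:
Δ: -21, -265, -1331, -4299, -10729, -22661
Δ²: -244, -1066, -2968, -6430, -11932
Δ³: -822, -1902, -3462, -5502
Δ⁴: -1080, -1560, -2040
Δ⁵: -480, -480
Constant fifth difference = -480.
Extend forward: -2040 − 480 = -2520;  -5502 − 2520 = -8022;  -11932 − 8022 = -19954;  -22661 − 19954 = -42615;  -39309 − 42615 = -81924

-81924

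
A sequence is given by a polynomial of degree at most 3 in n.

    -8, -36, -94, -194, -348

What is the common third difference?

-12

D1: -28, -58, -100, -154
D2: -30, -42, -54
D3: -12, -12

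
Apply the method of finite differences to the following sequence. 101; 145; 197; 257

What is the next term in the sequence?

325

44, 52, 60
8, 8
Second differences constant at 8.
60 + 8 = 68;  257 + 68 = 325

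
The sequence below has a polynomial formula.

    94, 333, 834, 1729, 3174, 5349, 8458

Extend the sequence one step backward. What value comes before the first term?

9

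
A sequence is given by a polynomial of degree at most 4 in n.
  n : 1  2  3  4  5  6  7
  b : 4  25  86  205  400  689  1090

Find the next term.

D1: 21  61  119  195  289  401
D2: 40  58  76  94  112
D3: 18  18  18  18
Constant third difference = 18, so extend:
112 + 18 = 130;  401 + 130 = 531;  1090 + 531 = 1621

1621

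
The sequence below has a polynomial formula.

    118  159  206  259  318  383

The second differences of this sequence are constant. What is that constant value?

6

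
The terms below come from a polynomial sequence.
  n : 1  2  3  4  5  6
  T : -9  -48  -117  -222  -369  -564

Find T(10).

D1: -39, -69, -105, -147, -195
D2: -30, -36, -42, -48
D3: -6, -6, -6
Third differences constant at -6.
-48 − 6 = -54;  -195 − 54 = -249;  -564 − 249 = -813
-54 − 6 = -60;  -249 − 60 = -309;  -813 − 309 = -1122
-60 − 6 = -66;  -309 − 66 = -375;  -1122 − 375 = -1497
-66 − 6 = -72;  -375 − 72 = -447;  -1497 − 447 = -1944

-1944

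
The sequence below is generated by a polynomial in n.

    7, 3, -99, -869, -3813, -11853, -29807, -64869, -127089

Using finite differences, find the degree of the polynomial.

Δ: -4, -102, -770, -2944, -8040, -17954, -35062, -62220
Δ²: -98, -668, -2174, -5096, -9914, -17108, -27158
Δ³: -570, -1506, -2922, -4818, -7194, -10050
Δ⁴: -936, -1416, -1896, -2376, -2856
Δ⁵: -480, -480, -480, -480
The fifth differences are constant, so the polynomial has degree 5.

5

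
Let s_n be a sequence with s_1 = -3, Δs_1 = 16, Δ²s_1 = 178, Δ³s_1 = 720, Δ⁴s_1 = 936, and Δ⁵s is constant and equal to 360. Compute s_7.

33363

Build the table forward from the leading diagonal:
Fifth differences: 360, 360, 360, 360, 360, 360, 360
Fourth differences: 936, 1296, 1656, 2016, 2376, 2736, 3096
Third differences: 720, 1656, 2952, 4608, 6624, 9000, 11736
Second differences: 178, 898, 2554, 5506, 10114, 16738, 25738
First differences: 16, 194, 1092, 3646, 9152, 19266, 36004
s: -3, 13, 207, 1299, 4945, 14097, 33363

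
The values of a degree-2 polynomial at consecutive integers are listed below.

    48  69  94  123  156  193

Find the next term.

Δ: 21  25  29  33  37
Δ²: 4  4  4  4
Second differences constant at 4.
37 + 4 = 41;  193 + 41 = 234

234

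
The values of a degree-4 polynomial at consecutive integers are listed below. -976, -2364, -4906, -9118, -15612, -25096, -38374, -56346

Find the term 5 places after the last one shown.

-254836

D1: -1388  -2542  -4212  -6494  -9484  -13278  -17972
D2: -1154  -1670  -2282  -2990  -3794  -4694
D3: -516  -612  -708  -804  -900
D4: -96  -96  -96  -96
The fourth differences are constant (-96).
-900 − 96 = -996;  -4694 − 996 = -5690;  -17972 − 5690 = -23662;  -56346 − 23662 = -80008
-996 − 96 = -1092;  -5690 − 1092 = -6782;  -23662 − 6782 = -30444;  -80008 − 30444 = -110452
-1092 − 96 = -1188;  -6782 − 1188 = -7970;  -30444 − 7970 = -38414;  -110452 − 38414 = -148866
-1188 − 96 = -1284;  -7970 − 1284 = -9254;  -38414 − 9254 = -47668;  -148866 − 47668 = -196534
-1284 − 96 = -1380;  -9254 − 1380 = -10634;  -47668 − 10634 = -58302;  -196534 − 58302 = -254836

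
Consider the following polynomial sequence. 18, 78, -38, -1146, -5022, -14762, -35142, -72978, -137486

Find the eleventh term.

First differences: 60 , -116 , -1108 , -3876 , -9740 , -20380 , -37836 , -64508
Second differences: -176 , -992 , -2768 , -5864 , -10640 , -17456 , -26672
Third differences: -816 , -1776 , -3096 , -4776 , -6816 , -9216
Fourth differences: -960 , -1320 , -1680 , -2040 , -2400
Fifth differences: -360 , -360 , -360 , -360
Constant fifth difference = -360, so extend:
-2400 − 360 = -2760;  -9216 − 2760 = -11976;  -26672 − 11976 = -38648;  -64508 − 38648 = -103156;  -137486 − 103156 = -240642
-2760 − 360 = -3120;  -11976 − 3120 = -15096;  -38648 − 15096 = -53744;  -103156 − 53744 = -156900;  -240642 − 156900 = -397542

-397542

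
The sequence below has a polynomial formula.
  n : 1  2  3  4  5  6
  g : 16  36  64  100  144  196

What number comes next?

256

20, 28, 36, 44, 52
8, 8, 8, 8
Second differences constant at 8.
52 + 8 = 60;  196 + 60 = 256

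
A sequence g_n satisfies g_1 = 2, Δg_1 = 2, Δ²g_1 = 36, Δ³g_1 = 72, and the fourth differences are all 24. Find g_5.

Build the table forward from the leading diagonal:
Fourth differences: 24  24  24  24  24
Third differences: 72  96  120  144  168
Second differences: 36  108  204  324  468
First differences: 2  38  146  350  674
g: 2  4  42  188  538

538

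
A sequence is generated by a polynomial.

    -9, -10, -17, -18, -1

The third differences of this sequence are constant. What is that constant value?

D1: -1, -7, -1, 17
D2: -6, 6, 18
D3: 12, 12

12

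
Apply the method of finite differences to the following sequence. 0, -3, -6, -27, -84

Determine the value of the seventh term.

First differences: -3, -3, -21, -57
Second differences: 0, -18, -36
Third differences: -18, -18
Constant third difference = -18, so extend:
-36 − 18 = -54;  -57 − 54 = -111;  -84 − 111 = -195
-54 − 18 = -72;  -111 − 72 = -183;  -195 − 183 = -378

-378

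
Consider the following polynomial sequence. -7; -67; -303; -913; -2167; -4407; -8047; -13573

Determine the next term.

D1: -60 , -236 , -610 , -1254 , -2240 , -3640 , -5526
D2: -176 , -374 , -644 , -986 , -1400 , -1886
D3: -198 , -270 , -342 , -414 , -486
D4: -72 , -72 , -72 , -72
Fourth differences constant at -72.
-486 − 72 = -558;  -1886 − 558 = -2444;  -5526 − 2444 = -7970;  -13573 − 7970 = -21543

-21543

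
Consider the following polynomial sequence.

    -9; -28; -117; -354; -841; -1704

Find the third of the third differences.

-126

First differences: -19, -89, -237, -487, -863
Second differences: -70, -148, -250, -376
Third differences: -78, -102, -126
Fourth differences: -24, -24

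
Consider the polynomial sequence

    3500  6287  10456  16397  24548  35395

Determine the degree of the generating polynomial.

D1: 2787, 4169, 5941, 8151, 10847
D2: 1382, 1772, 2210, 2696
D3: 390, 438, 486
D4: 48, 48
The fourth differences are constant, so the polynomial has degree 4.

4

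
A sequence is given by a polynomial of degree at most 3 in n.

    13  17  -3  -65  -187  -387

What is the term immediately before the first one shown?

3

D1: 4, -20, -62, -122, -200
D2: -24, -42, -60, -78
D3: -18, -18, -18
The third differences are constant at -18.
Work back: -24 + 18 = -6;  4 + 6 = 10;  13 − 10 = 3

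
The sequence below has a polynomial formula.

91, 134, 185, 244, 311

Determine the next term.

386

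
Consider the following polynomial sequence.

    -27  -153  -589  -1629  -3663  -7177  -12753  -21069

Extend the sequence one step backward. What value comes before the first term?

-13

D1: -126  -436  -1040  -2034  -3514  -5576  -8316
D2: -310  -604  -994  -1480  -2062  -2740
D3: -294  -390  -486  -582  -678
D4: -96  -96  -96  -96
The fourth differences are constant at -96.
Work back: -294 + 96 = -198;  -310 + 198 = -112;  -126 + 112 = -14;  -27 + 14 = -13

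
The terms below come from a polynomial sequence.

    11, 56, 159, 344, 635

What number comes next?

1056

Δ: 45, 103, 185, 291
Δ²: 58, 82, 106
Δ³: 24, 24
Third differences constant at 24.
106 + 24 = 130;  291 + 130 = 421;  635 + 421 = 1056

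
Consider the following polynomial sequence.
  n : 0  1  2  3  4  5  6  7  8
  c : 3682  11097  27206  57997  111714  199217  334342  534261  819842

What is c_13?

4567137

7415, 16109, 30791, 53717, 87503, 135125, 199919, 285581
8694, 14682, 22926, 33786, 47622, 64794, 85662
5988, 8244, 10860, 13836, 17172, 20868
2256, 2616, 2976, 3336, 3696
360, 360, 360, 360
The fifth differences are constant (360).
3696 + 360 = 4056;  20868 + 4056 = 24924;  85662 + 24924 = 110586;  285581 + 110586 = 396167;  819842 + 396167 = 1216009
4056 + 360 = 4416;  24924 + 4416 = 29340;  110586 + 29340 = 139926;  396167 + 139926 = 536093;  1216009 + 536093 = 1752102
4416 + 360 = 4776;  29340 + 4776 = 34116;  139926 + 34116 = 174042;  536093 + 174042 = 710135;  1752102 + 710135 = 2462237
4776 + 360 = 5136;  34116 + 5136 = 39252;  174042 + 39252 = 213294;  710135 + 213294 = 923429;  2462237 + 923429 = 3385666
5136 + 360 = 5496;  39252 + 5496 = 44748;  213294 + 44748 = 258042;  923429 + 258042 = 1181471;  3385666 + 1181471 = 4567137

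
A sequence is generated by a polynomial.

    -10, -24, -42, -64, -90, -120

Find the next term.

-154

D1: -14, -18, -22, -26, -30
D2: -4, -4, -4, -4
Constant second difference = -4, so extend:
-30 − 4 = -34;  -120 − 34 = -154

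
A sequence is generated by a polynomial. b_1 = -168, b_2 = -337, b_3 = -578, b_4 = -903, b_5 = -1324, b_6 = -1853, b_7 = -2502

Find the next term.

-169, -241, -325, -421, -529, -649
-72, -84, -96, -108, -120
-12, -12, -12, -12
The third differences are constant (-12).
-120 − 12 = -132;  -649 − 132 = -781;  -2502 − 781 = -3283

-3283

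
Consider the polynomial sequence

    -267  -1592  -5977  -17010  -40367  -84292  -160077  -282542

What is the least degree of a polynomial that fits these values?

5

D1: -1325, -4385, -11033, -23357, -43925, -75785, -122465
D2: -3060, -6648, -12324, -20568, -31860, -46680
D3: -3588, -5676, -8244, -11292, -14820
D4: -2088, -2568, -3048, -3528
D5: -480, -480, -480
The fifth differences are constant, so the polynomial has degree 5.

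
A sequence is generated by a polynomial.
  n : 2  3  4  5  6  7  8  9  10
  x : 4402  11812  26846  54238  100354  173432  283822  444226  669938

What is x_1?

7410  15034  27392  46116  73078  110390  160404  225712
7624  12358  18724  26962  37312  50014  65308
4734  6366  8238  10350  12702  15294
1632  1872  2112  2352  2592
240  240  240  240
The fifth differences are constant at 240.
Work back: 1632 − 240 = 1392;  4734 − 1392 = 3342;  7624 − 3342 = 4282;  7410 − 4282 = 3128;  4402 − 3128 = 1274

1274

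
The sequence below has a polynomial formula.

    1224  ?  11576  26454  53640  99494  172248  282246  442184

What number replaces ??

4278

Using the last 7 terms:
Δ: 14878  27186  45854  72754  109998  159938
Δ²: 12308  18668  26900  37244  49940
Δ³: 6360  8232  10344  12696
Δ⁴: 1872  2112  2352
Δ⁵: 240  240
Constant fifth difference = 240.
Extend backward: 1872 − 240 = 1632;  6360 − 1632 = 4728;  12308 − 4728 = 7580;  14878 − 7580 = 7298;  11576 − 7298 = 4278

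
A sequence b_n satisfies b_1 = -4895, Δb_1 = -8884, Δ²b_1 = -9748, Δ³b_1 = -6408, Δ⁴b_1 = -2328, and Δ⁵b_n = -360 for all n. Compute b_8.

Build the table forward from the leading diagonal:
D5: -360, -360, -360, -360, -360, -360, -360, -360
D4: -2328, -2688, -3048, -3408, -3768, -4128, -4488, -4848
D3: -6408, -8736, -11424, -14472, -17880, -21648, -25776, -30264
D2: -9748, -16156, -24892, -36316, -50788, -68668, -90316, -116092
D1: -8884, -18632, -34788, -59680, -95996, -146784, -215452, -305768
b: -4895, -13779, -32411, -67199, -126879, -222875, -369659, -585111

-585111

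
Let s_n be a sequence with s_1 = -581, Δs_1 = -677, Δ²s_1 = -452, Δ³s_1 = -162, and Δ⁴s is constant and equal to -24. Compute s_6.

Build the table forward from the leading diagonal:
Δ⁴: -24, -24, -24, -24, -24, -24
Δ³: -162, -186, -210, -234, -258, -282
Δ²: -452, -614, -800, -1010, -1244, -1502
Δ: -677, -1129, -1743, -2543, -3553, -4797
s: -581, -1258, -2387, -4130, -6673, -10226

-10226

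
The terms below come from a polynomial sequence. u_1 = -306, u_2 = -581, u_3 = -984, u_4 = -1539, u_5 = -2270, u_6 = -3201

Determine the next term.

-275 , -403 , -555 , -731 , -931
-128 , -152 , -176 , -200
-24 , -24 , -24
Constant third difference = -24, so extend:
-200 − 24 = -224;  -931 − 224 = -1155;  -3201 − 1155 = -4356

-4356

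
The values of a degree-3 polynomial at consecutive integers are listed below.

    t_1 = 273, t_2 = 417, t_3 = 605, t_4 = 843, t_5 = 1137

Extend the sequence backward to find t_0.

167

144  188  238  294
44  50  56
6  6
The third differences are constant at 6.
Work back: 44 − 6 = 38;  144 − 38 = 106;  273 − 106 = 167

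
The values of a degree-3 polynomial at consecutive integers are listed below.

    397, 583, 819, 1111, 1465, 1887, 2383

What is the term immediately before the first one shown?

Δ: 186, 236, 292, 354, 422, 496
Δ²: 50, 56, 62, 68, 74
Δ³: 6, 6, 6, 6
The third differences are constant at 6.
Work back: 50 − 6 = 44;  186 − 44 = 142;  397 − 142 = 255

255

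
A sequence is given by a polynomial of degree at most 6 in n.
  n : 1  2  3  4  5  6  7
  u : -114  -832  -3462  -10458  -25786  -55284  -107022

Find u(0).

-6

First differences: -718, -2630, -6996, -15328, -29498, -51738
Second differences: -1912, -4366, -8332, -14170, -22240
Third differences: -2454, -3966, -5838, -8070
Fourth differences: -1512, -1872, -2232
Fifth differences: -360, -360
The fifth differences are constant at -360.
Work back: -1512 + 360 = -1152;  -2454 + 1152 = -1302;  -1912 + 1302 = -610;  -718 + 610 = -108;  -114 + 108 = -6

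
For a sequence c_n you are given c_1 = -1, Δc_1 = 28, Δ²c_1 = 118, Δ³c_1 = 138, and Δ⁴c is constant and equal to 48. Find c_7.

Build the table forward from the leading diagonal:
Δ⁴: 48, 48, 48, 48, 48, 48, 48
Δ³: 138, 186, 234, 282, 330, 378, 426
Δ²: 118, 256, 442, 676, 958, 1288, 1666
Δ: 28, 146, 402, 844, 1520, 2478, 3766
c: -1, 27, 173, 575, 1419, 2939, 5417

5417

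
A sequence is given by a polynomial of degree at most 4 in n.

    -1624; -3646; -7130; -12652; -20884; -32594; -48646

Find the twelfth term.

-230996

-2022  -3484  -5522  -8232  -11710  -16052
-1462  -2038  -2710  -3478  -4342
-576  -672  -768  -864
-96  -96  -96
The fourth differences are constant (-96).
-864 − 96 = -960;  -4342 − 960 = -5302;  -16052 − 5302 = -21354;  -48646 − 21354 = -70000
-960 − 96 = -1056;  -5302 − 1056 = -6358;  -21354 − 6358 = -27712;  -70000 − 27712 = -97712
-1056 − 96 = -1152;  -6358 − 1152 = -7510;  -27712 − 7510 = -35222;  -97712 − 35222 = -132934
-1152 − 96 = -1248;  -7510 − 1248 = -8758;  -35222 − 8758 = -43980;  -132934 − 43980 = -176914
-1248 − 96 = -1344;  -8758 − 1344 = -10102;  -43980 − 10102 = -54082;  -176914 − 54082 = -230996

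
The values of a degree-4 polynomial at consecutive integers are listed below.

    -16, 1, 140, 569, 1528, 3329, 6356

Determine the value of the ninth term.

17984

Δ: 17, 139, 429, 959, 1801, 3027
Δ²: 122, 290, 530, 842, 1226
Δ³: 168, 240, 312, 384
Δ⁴: 72, 72, 72
The fourth differences are constant (72).
384 + 72 = 456;  1226 + 456 = 1682;  3027 + 1682 = 4709;  6356 + 4709 = 11065
456 + 72 = 528;  1682 + 528 = 2210;  4709 + 2210 = 6919;  11065 + 6919 = 17984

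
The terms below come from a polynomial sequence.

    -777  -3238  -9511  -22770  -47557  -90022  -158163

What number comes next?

-2461, -6273, -13259, -24787, -42465, -68141
-3812, -6986, -11528, -17678, -25676
-3174, -4542, -6150, -7998
-1368, -1608, -1848
-240, -240
The fifth differences are constant (-240).
-1848 − 240 = -2088;  -7998 − 2088 = -10086;  -25676 − 10086 = -35762;  -68141 − 35762 = -103903;  -158163 − 103903 = -262066

-262066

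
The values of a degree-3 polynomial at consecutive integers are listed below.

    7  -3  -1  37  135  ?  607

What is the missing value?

Using the first 5 terms:
D1: -10  2  38  98
D2: 12  36  60
D3: 24  24
Constant third difference = 24.
Extend forward: 60 + 24 = 84;  98 + 84 = 182;  135 + 182 = 317

317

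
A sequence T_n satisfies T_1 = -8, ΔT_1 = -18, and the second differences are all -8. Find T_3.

Build the table forward from the leading diagonal:
D2: -8  -8  -8
D1: -18  -26  -34
T: -8  -26  -52

-52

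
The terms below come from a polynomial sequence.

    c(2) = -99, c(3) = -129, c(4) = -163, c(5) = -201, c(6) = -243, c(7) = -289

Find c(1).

Δ: -30  -34  -38  -42  -46
Δ²: -4  -4  -4  -4
The second differences are constant at -4.
Work back: -30 + 4 = -26;  -99 + 26 = -73

-73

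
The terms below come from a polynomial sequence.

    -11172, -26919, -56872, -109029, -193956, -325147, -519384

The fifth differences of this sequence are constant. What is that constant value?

-360

First differences: -15747, -29953, -52157, -84927, -131191, -194237
Second differences: -14206, -22204, -32770, -46264, -63046
Third differences: -7998, -10566, -13494, -16782
Fourth differences: -2568, -2928, -3288
Fifth differences: -360, -360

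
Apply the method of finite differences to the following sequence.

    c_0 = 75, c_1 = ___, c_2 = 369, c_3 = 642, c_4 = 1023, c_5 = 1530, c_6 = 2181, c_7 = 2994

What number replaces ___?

186

Using the last 6 terms:
First differences: 273  381  507  651  813
Second differences: 108  126  144  162
Third differences: 18  18  18
Constant third difference = 18.
Extend backward: 108 − 18 = 90;  273 − 90 = 183;  369 − 183 = 186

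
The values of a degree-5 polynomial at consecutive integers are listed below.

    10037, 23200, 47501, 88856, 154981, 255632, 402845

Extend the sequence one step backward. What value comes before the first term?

D1: 13163, 24301, 41355, 66125, 100651, 147213
D2: 11138, 17054, 24770, 34526, 46562
D3: 5916, 7716, 9756, 12036
D4: 1800, 2040, 2280
D5: 240, 240
The fifth differences are constant at 240.
Work back: 1800 − 240 = 1560;  5916 − 1560 = 4356;  11138 − 4356 = 6782;  13163 − 6782 = 6381;  10037 − 6381 = 3656

3656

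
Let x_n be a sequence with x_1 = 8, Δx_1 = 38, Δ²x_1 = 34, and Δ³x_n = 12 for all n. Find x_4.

236

Build the table forward from the leading diagonal:
Δ³: 12  12  12  12
Δ²: 34  46  58  70
Δ: 38  72  118  176
x: 8  46  118  236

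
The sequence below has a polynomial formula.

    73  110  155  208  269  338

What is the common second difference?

Δ: 37, 45, 53, 61, 69
Δ²: 8, 8, 8, 8

8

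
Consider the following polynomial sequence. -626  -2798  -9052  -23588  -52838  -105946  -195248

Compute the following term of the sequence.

-2172  -6254  -14536  -29250  -53108  -89302
-4082  -8282  -14714  -23858  -36194
-4200  -6432  -9144  -12336
-2232  -2712  -3192
-480  -480
Fifth differences constant at -480.
-3192 − 480 = -3672;  -12336 − 3672 = -16008;  -36194 − 16008 = -52202;  -89302 − 52202 = -141504;  -195248 − 141504 = -336752

-336752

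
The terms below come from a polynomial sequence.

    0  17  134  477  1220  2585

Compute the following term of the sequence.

4842

Δ: 17 , 117 , 343 , 743 , 1365
Δ²: 100 , 226 , 400 , 622
Δ³: 126 , 174 , 222
Δ⁴: 48 , 48
The fourth differences are constant (48).
222 + 48 = 270;  622 + 270 = 892;  1365 + 892 = 2257;  2585 + 2257 = 4842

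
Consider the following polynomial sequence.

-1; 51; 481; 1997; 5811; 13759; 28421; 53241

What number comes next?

92647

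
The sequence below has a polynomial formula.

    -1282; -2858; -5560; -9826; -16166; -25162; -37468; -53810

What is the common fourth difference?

-72

D1: -1576, -2702, -4266, -6340, -8996, -12306, -16342
D2: -1126, -1564, -2074, -2656, -3310, -4036
D3: -438, -510, -582, -654, -726
D4: -72, -72, -72, -72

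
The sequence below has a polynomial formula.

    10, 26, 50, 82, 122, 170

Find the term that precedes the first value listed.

D1: 16, 24, 32, 40, 48
D2: 8, 8, 8, 8
The second differences are constant at 8.
Work back: 16 − 8 = 8;  10 − 8 = 2

2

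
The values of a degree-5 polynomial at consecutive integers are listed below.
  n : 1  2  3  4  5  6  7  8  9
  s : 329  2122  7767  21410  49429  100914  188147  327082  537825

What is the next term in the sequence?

Δ: 1793, 5645, 13643, 28019, 51485, 87233, 138935, 210743
Δ²: 3852, 7998, 14376, 23466, 35748, 51702, 71808
Δ³: 4146, 6378, 9090, 12282, 15954, 20106
Δ⁴: 2232, 2712, 3192, 3672, 4152
Δ⁵: 480, 480, 480, 480
Constant fifth difference = 480, so extend:
4152 + 480 = 4632;  20106 + 4632 = 24738;  71808 + 24738 = 96546;  210743 + 96546 = 307289;  537825 + 307289 = 845114

845114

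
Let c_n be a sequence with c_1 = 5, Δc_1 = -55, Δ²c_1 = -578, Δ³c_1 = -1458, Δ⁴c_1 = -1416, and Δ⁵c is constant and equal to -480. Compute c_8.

-123188

Build the table forward from the leading diagonal:
D5: -480, -480, -480, -480, -480, -480, -480, -480
D4: -1416, -1896, -2376, -2856, -3336, -3816, -4296, -4776
D3: -1458, -2874, -4770, -7146, -10002, -13338, -17154, -21450
D2: -578, -2036, -4910, -9680, -16826, -26828, -40166, -57320
D1: -55, -633, -2669, -7579, -17259, -34085, -60913, -101079
c: 5, -50, -683, -3352, -10931, -28190, -62275, -123188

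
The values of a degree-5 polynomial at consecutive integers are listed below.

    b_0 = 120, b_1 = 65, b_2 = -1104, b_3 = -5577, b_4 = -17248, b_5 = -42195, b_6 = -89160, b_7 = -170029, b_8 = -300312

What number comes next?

-55, -1169, -4473, -11671, -24947, -46965, -80869, -130283
-1114, -3304, -7198, -13276, -22018, -33904, -49414
-2190, -3894, -6078, -8742, -11886, -15510
-1704, -2184, -2664, -3144, -3624
-480, -480, -480, -480
The fifth differences are constant (-480).
-3624 − 480 = -4104;  -15510 − 4104 = -19614;  -49414 − 19614 = -69028;  -130283 − 69028 = -199311;  -300312 − 199311 = -499623

-499623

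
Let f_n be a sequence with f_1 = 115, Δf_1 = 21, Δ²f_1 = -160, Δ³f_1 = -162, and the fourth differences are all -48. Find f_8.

-10448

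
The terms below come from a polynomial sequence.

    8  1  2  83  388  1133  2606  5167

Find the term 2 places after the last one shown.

D1: -7, 1, 81, 305, 745, 1473, 2561
D2: 8, 80, 224, 440, 728, 1088
D3: 72, 144, 216, 288, 360
D4: 72, 72, 72, 72
Fourth differences constant at 72.
360 + 72 = 432;  1088 + 432 = 1520;  2561 + 1520 = 4081;  5167 + 4081 = 9248
432 + 72 = 504;  1520 + 504 = 2024;  4081 + 2024 = 6105;  9248 + 6105 = 15353

15353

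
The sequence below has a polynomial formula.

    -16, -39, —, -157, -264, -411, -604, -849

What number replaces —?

Using the last 5 terms:
First differences: -107, -147, -193, -245
Second differences: -40, -46, -52
Third differences: -6, -6
Constant third difference = -6.
Extend backward: -40 + 6 = -34;  -107 + 34 = -73;  -157 + 73 = -84

-84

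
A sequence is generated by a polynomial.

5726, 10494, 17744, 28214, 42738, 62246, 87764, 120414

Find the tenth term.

212078

Δ: 4768  7250  10470  14524  19508  25518  32650
Δ²: 2482  3220  4054  4984  6010  7132
Δ³: 738  834  930  1026  1122
Δ⁴: 96  96  96  96
Fourth differences constant at 96.
1122 + 96 = 1218;  7132 + 1218 = 8350;  32650 + 8350 = 41000;  120414 + 41000 = 161414
1218 + 96 = 1314;  8350 + 1314 = 9664;  41000 + 9664 = 50664;  161414 + 50664 = 212078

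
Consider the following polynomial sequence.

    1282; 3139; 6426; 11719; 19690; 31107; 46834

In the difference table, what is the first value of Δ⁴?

96

Δ: 1857, 3287, 5293, 7971, 11417, 15727
Δ²: 1430, 2006, 2678, 3446, 4310
Δ³: 576, 672, 768, 864
Δ⁴: 96, 96, 96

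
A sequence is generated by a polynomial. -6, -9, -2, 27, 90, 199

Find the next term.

366

D1: -3  7  29  63  109
D2: 10  22  34  46
D3: 12  12  12
Third differences constant at 12.
46 + 12 = 58;  109 + 58 = 167;  199 + 167 = 366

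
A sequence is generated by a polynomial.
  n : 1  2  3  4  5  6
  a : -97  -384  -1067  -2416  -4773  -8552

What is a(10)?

-48688

Δ: -287  -683  -1349  -2357  -3779
Δ²: -396  -666  -1008  -1422
Δ³: -270  -342  -414
Δ⁴: -72  -72
Fourth differences constant at -72.
-414 − 72 = -486;  -1422 − 486 = -1908;  -3779 − 1908 = -5687;  -8552 − 5687 = -14239
-486 − 72 = -558;  -1908 − 558 = -2466;  -5687 − 2466 = -8153;  -14239 − 8153 = -22392
-558 − 72 = -630;  -2466 − 630 = -3096;  -8153 − 3096 = -11249;  -22392 − 11249 = -33641
-630 − 72 = -702;  -3096 − 702 = -3798;  -11249 − 3798 = -15047;  -33641 − 15047 = -48688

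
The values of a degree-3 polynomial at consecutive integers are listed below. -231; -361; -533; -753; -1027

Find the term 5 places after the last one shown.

-3417

First differences: -130, -172, -220, -274
Second differences: -42, -48, -54
Third differences: -6, -6
Third differences constant at -6.
-54 − 6 = -60;  -274 − 60 = -334;  -1027 − 334 = -1361
-60 − 6 = -66;  -334 − 66 = -400;  -1361 − 400 = -1761
-66 − 6 = -72;  -400 − 72 = -472;  -1761 − 472 = -2233
-72 − 6 = -78;  -472 − 78 = -550;  -2233 − 550 = -2783
-78 − 6 = -84;  -550 − 84 = -634;  -2783 − 634 = -3417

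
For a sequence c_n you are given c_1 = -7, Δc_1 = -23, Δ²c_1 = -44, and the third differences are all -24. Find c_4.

Build the table forward from the leading diagonal:
Δ³: -24, -24, -24, -24
Δ²: -44, -68, -92, -116
Δ: -23, -67, -135, -227
c: -7, -30, -97, -232

-232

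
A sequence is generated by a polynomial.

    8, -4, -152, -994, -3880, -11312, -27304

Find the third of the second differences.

Δ: -12, -148, -842, -2886, -7432, -15992
Δ²: -136, -694, -2044, -4546, -8560
Δ³: -558, -1350, -2502, -4014
Δ⁴: -792, -1152, -1512
Δ⁵: -360, -360

-2044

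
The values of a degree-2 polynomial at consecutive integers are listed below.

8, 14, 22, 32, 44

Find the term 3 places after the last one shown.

D1: 6 , 8 , 10 , 12
D2: 2 , 2 , 2
The second differences are constant (2).
12 + 2 = 14;  44 + 14 = 58
14 + 2 = 16;  58 + 16 = 74
16 + 2 = 18;  74 + 18 = 92

92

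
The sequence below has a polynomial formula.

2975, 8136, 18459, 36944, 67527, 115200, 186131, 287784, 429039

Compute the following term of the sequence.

First differences: 5161, 10323, 18485, 30583, 47673, 70931, 101653, 141255
Second differences: 5162, 8162, 12098, 17090, 23258, 30722, 39602
Third differences: 3000, 3936, 4992, 6168, 7464, 8880
Fourth differences: 936, 1056, 1176, 1296, 1416
Fifth differences: 120, 120, 120, 120
The fifth differences are constant (120).
1416 + 120 = 1536;  8880 + 1536 = 10416;  39602 + 10416 = 50018;  141255 + 50018 = 191273;  429039 + 191273 = 620312

620312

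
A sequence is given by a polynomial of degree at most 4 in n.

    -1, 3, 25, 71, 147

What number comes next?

259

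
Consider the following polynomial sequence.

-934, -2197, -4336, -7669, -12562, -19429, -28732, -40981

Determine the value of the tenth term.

-76597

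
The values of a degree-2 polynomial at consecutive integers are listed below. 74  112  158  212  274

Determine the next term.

344

D1: 38  46  54  62
D2: 8  8  8
Second differences constant at 8.
62 + 8 = 70;  274 + 70 = 344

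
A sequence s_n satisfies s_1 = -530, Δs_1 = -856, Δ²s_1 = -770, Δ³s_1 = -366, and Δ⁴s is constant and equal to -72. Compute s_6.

Build the table forward from the leading diagonal:
Fourth differences: -72, -72, -72, -72, -72, -72
Third differences: -366, -438, -510, -582, -654, -726
Second differences: -770, -1136, -1574, -2084, -2666, -3320
First differences: -856, -1626, -2762, -4336, -6420, -9086
s: -530, -1386, -3012, -5774, -10110, -16530

-16530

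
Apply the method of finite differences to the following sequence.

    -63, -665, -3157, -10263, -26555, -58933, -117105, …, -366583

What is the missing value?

-214067

Using the first 7 terms:
First differences: -602, -2492, -7106, -16292, -32378, -58172
Second differences: -1890, -4614, -9186, -16086, -25794
Third differences: -2724, -4572, -6900, -9708
Fourth differences: -1848, -2328, -2808
Fifth differences: -480, -480
Constant fifth difference = -480.
Extend forward: -2808 − 480 = -3288;  -9708 − 3288 = -12996;  -25794 − 12996 = -38790;  -58172 − 38790 = -96962;  -117105 − 96962 = -214067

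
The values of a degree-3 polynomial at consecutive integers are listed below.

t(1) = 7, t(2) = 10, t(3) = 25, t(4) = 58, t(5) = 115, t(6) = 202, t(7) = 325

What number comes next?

Δ: 3  15  33  57  87  123
Δ²: 12  18  24  30  36
Δ³: 6  6  6  6
Third differences constant at 6.
36 + 6 = 42;  123 + 42 = 165;  325 + 165 = 490

490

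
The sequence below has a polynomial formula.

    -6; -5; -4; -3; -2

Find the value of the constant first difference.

1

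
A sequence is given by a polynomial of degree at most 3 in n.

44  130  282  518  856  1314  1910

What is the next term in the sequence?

2662

86, 152, 236, 338, 458, 596
66, 84, 102, 120, 138
18, 18, 18, 18
The third differences are constant (18).
138 + 18 = 156;  596 + 156 = 752;  1910 + 752 = 2662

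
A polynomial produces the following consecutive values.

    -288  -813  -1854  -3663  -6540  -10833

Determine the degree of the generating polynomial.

4

Δ: -525, -1041, -1809, -2877, -4293
Δ²: -516, -768, -1068, -1416
Δ³: -252, -300, -348
Δ⁴: -48, -48
The fourth differences are constant, so the polynomial has degree 4.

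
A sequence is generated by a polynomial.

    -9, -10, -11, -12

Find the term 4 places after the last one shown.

-16

D1: -1  -1  -1
The first differences are constant (-1).
-12 − 1 = -13
-13 − 1 = -14
-14 − 1 = -15
-15 − 1 = -16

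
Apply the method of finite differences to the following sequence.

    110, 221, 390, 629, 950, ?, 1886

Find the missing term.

1365

Using the first 5 terms:
D1: 111  169  239  321
D2: 58  70  82
D3: 12  12
Constant third difference = 12.
Extend forward: 82 + 12 = 94;  321 + 94 = 415;  950 + 415 = 1365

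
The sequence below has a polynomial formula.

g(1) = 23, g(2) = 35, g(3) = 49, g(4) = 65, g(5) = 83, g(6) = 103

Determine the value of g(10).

Δ: 12  14  16  18  20
Δ²: 2  2  2  2
Second differences constant at 2.
20 + 2 = 22;  103 + 22 = 125
22 + 2 = 24;  125 + 24 = 149
24 + 2 = 26;  149 + 26 = 175
26 + 2 = 28;  175 + 28 = 203

203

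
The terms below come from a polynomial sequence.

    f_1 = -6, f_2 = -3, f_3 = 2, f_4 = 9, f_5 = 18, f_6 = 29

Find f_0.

3, 5, 7, 9, 11
2, 2, 2, 2
The second differences are constant at 2.
Work back: 3 − 2 = 1;  -6 − 1 = -7

-7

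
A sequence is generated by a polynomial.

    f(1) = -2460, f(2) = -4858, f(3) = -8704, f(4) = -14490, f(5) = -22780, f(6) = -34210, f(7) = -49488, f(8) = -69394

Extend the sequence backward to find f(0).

-1090

D1: -2398, -3846, -5786, -8290, -11430, -15278, -19906
D2: -1448, -1940, -2504, -3140, -3848, -4628
D3: -492, -564, -636, -708, -780
D4: -72, -72, -72, -72
The fourth differences are constant at -72.
Work back: -492 + 72 = -420;  -1448 + 420 = -1028;  -2398 + 1028 = -1370;  -2460 + 1370 = -1090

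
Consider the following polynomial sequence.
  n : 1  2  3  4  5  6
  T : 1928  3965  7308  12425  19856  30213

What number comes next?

44180

First differences: 2037, 3343, 5117, 7431, 10357
Second differences: 1306, 1774, 2314, 2926
Third differences: 468, 540, 612
Fourth differences: 72, 72
The fourth differences are constant (72).
612 + 72 = 684;  2926 + 684 = 3610;  10357 + 3610 = 13967;  30213 + 13967 = 44180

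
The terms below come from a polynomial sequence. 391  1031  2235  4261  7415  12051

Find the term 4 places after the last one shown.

54175

First differences: 640 , 1204 , 2026 , 3154 , 4636
Second differences: 564 , 822 , 1128 , 1482
Third differences: 258 , 306 , 354
Fourth differences: 48 , 48
Fourth differences constant at 48.
354 + 48 = 402;  1482 + 402 = 1884;  4636 + 1884 = 6520;  12051 + 6520 = 18571
402 + 48 = 450;  1884 + 450 = 2334;  6520 + 2334 = 8854;  18571 + 8854 = 27425
450 + 48 = 498;  2334 + 498 = 2832;  8854 + 2832 = 11686;  27425 + 11686 = 39111
498 + 48 = 546;  2832 + 546 = 3378;  11686 + 3378 = 15064;  39111 + 15064 = 54175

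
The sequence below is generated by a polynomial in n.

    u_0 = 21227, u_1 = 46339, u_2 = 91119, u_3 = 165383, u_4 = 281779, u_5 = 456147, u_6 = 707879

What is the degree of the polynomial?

First differences: 25112, 44780, 74264, 116396, 174368, 251732
Second differences: 19668, 29484, 42132, 57972, 77364
Third differences: 9816, 12648, 15840, 19392
Fourth differences: 2832, 3192, 3552
Fifth differences: 360, 360
The fifth differences are constant, so the polynomial has degree 5.

5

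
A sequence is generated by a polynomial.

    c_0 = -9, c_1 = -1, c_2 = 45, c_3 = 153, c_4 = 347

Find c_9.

3447

Δ: 8 , 46 , 108 , 194
Δ²: 38 , 62 , 86
Δ³: 24 , 24
The third differences are constant (24).
86 + 24 = 110;  194 + 110 = 304;  347 + 304 = 651
110 + 24 = 134;  304 + 134 = 438;  651 + 438 = 1089
134 + 24 = 158;  438 + 158 = 596;  1089 + 596 = 1685
158 + 24 = 182;  596 + 182 = 778;  1685 + 778 = 2463
182 + 24 = 206;  778 + 206 = 984;  2463 + 984 = 3447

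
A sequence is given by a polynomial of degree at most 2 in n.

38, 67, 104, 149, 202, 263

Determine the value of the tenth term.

587

First differences: 29 , 37 , 45 , 53 , 61
Second differences: 8 , 8 , 8 , 8
Second differences constant at 8.
61 + 8 = 69;  263 + 69 = 332
69 + 8 = 77;  332 + 77 = 409
77 + 8 = 85;  409 + 85 = 494
85 + 8 = 93;  494 + 93 = 587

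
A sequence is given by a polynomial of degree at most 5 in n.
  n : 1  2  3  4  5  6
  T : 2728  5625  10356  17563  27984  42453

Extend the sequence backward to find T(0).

1119

First differences: 2897, 4731, 7207, 10421, 14469
Second differences: 1834, 2476, 3214, 4048
Third differences: 642, 738, 834
Fourth differences: 96, 96
The fourth differences are constant at 96.
Work back: 642 − 96 = 546;  1834 − 546 = 1288;  2897 − 1288 = 1609;  2728 − 1609 = 1119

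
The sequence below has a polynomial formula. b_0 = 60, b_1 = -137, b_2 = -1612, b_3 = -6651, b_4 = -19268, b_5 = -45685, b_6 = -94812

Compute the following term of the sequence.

-178727

First differences: -197, -1475, -5039, -12617, -26417, -49127
Second differences: -1278, -3564, -7578, -13800, -22710
Third differences: -2286, -4014, -6222, -8910
Fourth differences: -1728, -2208, -2688
Fifth differences: -480, -480
Fifth differences constant at -480.
-2688 − 480 = -3168;  -8910 − 3168 = -12078;  -22710 − 12078 = -34788;  -49127 − 34788 = -83915;  -94812 − 83915 = -178727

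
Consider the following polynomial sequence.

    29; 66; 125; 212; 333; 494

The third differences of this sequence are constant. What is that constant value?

6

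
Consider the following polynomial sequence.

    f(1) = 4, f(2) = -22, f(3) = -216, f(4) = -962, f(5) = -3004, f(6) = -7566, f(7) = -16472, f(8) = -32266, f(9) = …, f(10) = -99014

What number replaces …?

-58332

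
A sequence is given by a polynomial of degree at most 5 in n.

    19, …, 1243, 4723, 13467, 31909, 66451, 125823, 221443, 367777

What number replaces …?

201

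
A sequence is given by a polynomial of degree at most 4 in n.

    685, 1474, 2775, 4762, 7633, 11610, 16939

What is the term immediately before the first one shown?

789  1301  1987  2871  3977  5329
512  686  884  1106  1352
174  198  222  246
24  24  24
The fourth differences are constant at 24.
Work back: 174 − 24 = 150;  512 − 150 = 362;  789 − 362 = 427;  685 − 427 = 258

258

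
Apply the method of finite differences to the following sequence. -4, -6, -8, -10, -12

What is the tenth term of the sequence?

-22

First differences: -2, -2, -2, -2
Constant first difference = -2, so extend:
-12 − 2 = -14
-14 − 2 = -16
-16 − 2 = -18
-18 − 2 = -20
-20 − 2 = -22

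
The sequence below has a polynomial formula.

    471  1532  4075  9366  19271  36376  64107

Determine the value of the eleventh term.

First differences: 1061 , 2543 , 5291 , 9905 , 17105 , 27731
Second differences: 1482 , 2748 , 4614 , 7200 , 10626
Third differences: 1266 , 1866 , 2586 , 3426
Fourth differences: 600 , 720 , 840
Fifth differences: 120 , 120
Constant fifth difference = 120, so extend:
840 + 120 = 960;  3426 + 960 = 4386;  10626 + 4386 = 15012;  27731 + 15012 = 42743;  64107 + 42743 = 106850
960 + 120 = 1080;  4386 + 1080 = 5466;  15012 + 5466 = 20478;  42743 + 20478 = 63221;  106850 + 63221 = 170071
1080 + 120 = 1200;  5466 + 1200 = 6666;  20478 + 6666 = 27144;  63221 + 27144 = 90365;  170071 + 90365 = 260436
1200 + 120 = 1320;  6666 + 1320 = 7986;  27144 + 7986 = 35130;  90365 + 35130 = 125495;  260436 + 125495 = 385931

385931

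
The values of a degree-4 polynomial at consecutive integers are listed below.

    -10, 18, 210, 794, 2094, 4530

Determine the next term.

28  192  584  1300  2436
164  392  716  1136
228  324  420
96  96
The fourth differences are constant (96).
420 + 96 = 516;  1136 + 516 = 1652;  2436 + 1652 = 4088;  4530 + 4088 = 8618

8618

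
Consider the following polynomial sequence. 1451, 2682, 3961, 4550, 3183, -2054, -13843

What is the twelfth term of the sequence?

-333818

1231  1279  589  -1367  -5237  -11789
48  -690  -1956  -3870  -6552
-738  -1266  -1914  -2682
-528  -648  -768
-120  -120
Fifth differences constant at -120.
-768 − 120 = -888;  -2682 − 888 = -3570;  -6552 − 3570 = -10122;  -11789 − 10122 = -21911;  -13843 − 21911 = -35754
-888 − 120 = -1008;  -3570 − 1008 = -4578;  -10122 − 4578 = -14700;  -21911 − 14700 = -36611;  -35754 − 36611 = -72365
-1008 − 120 = -1128;  -4578 − 1128 = -5706;  -14700 − 5706 = -20406;  -36611 − 20406 = -57017;  -72365 − 57017 = -129382
-1128 − 120 = -1248;  -5706 − 1248 = -6954;  -20406 − 6954 = -27360;  -57017 − 27360 = -84377;  -129382 − 84377 = -213759
-1248 − 120 = -1368;  -6954 − 1368 = -8322;  -27360 − 8322 = -35682;  -84377 − 35682 = -120059;  -213759 − 120059 = -333818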